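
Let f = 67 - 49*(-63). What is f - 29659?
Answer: -26505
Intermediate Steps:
f = 3154 (f = 67 + 3087 = 3154)
f - 29659 = 3154 - 29659 = -26505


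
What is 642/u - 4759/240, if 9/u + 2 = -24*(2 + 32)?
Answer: -14008919/240 ≈ -58371.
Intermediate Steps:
u = -9/818 (u = 9/(-2 - 24*(2 + 32)) = 9/(-2 - 24*34) = 9/(-2 - 816) = 9/(-818) = 9*(-1/818) = -9/818 ≈ -0.011002)
642/u - 4759/240 = 642/(-9/818) - 4759/240 = 642*(-818/9) - 4759*1/240 = -175052/3 - 4759/240 = -14008919/240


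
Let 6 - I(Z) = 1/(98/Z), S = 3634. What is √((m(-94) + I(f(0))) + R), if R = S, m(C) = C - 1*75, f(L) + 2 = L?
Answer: 4*√10630/7 ≈ 58.915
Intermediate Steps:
f(L) = -2 + L
m(C) = -75 + C (m(C) = C - 75 = -75 + C)
R = 3634
I(Z) = 6 - Z/98 (I(Z) = 6 - 1/(98/Z) = 6 - Z/98)
√((m(-94) + I(f(0))) + R) = √(((-75 - 94) + (6 - (-2 + 0)/98)) + 3634) = √((-169 + (6 - 1/98*(-2))) + 3634) = √((-169 + (6 + 1/49)) + 3634) = √((-169 + 295/49) + 3634) = √(-7986/49 + 3634) = √(170080/49) = 4*√10630/7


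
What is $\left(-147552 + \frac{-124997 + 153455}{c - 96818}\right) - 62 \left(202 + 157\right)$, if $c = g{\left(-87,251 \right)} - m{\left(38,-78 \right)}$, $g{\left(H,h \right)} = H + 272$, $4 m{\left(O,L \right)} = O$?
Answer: $- \frac{1058767186}{6235} \approx -1.6981 \cdot 10^{5}$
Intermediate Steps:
$m{\left(O,L \right)} = \frac{O}{4}$
$g{\left(H,h \right)} = 272 + H$
$c = \frac{351}{2}$ ($c = \left(272 - 87\right) - \frac{1}{4} \cdot 38 = 185 - \frac{19}{2} = \frac{351}{2} \approx 175.5$)
$\left(-147552 + \frac{-124997 + 153455}{c - 96818}\right) - 62 \left(202 + 157\right) = \left(-147552 + \frac{-124997 + 153455}{\frac{351}{2} - 96818}\right) - 62 \left(202 + 157\right) = \left(-147552 + \frac{28458}{- \frac{193285}{2}}\right) - 22258 = \left(-147552 + 28458 \left(- \frac{2}{193285}\right)\right) - 22258 = \left(-147552 - \frac{1836}{6235}\right) - 22258 = - \frac{919988556}{6235} - 22258 = - \frac{1058767186}{6235}$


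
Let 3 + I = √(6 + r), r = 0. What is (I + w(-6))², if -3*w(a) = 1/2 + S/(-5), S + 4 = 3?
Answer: 14809/900 - 97*√6/15 ≈ 0.61441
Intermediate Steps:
S = -1 (S = -4 + 3 = -1)
I = -3 + √6 (I = -3 + √(6 + 0) = -3 + √6 ≈ -0.55051)
w(a) = -7/30 (w(a) = -(1/2 - 1/(-5))/3 = -(1*(½) - 1*(-⅕))/3 = -(½ + ⅕)/3 = -⅓*7/10 = -7/30)
(I + w(-6))² = ((-3 + √6) - 7/30)² = (-97/30 + √6)²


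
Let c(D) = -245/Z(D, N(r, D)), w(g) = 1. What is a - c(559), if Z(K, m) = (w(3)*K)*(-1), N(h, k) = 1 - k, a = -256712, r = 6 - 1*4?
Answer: -143502253/559 ≈ -2.5671e+5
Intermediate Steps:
r = 2 (r = 6 - 4 = 2)
Z(K, m) = -K (Z(K, m) = (1*K)*(-1) = K*(-1) = -K)
c(D) = 245/D (c(D) = -245*(-1/D) = -(-245)/D = 245/D)
a - c(559) = -256712 - 245/559 = -143502253/559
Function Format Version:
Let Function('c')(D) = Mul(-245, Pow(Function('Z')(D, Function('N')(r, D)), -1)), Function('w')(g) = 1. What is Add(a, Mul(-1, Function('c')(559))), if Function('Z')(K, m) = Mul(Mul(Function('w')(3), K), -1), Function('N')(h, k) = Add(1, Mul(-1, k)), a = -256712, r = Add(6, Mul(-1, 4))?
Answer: Rational(-143502253, 559) ≈ -2.5671e+5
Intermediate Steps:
r = 2 (r = Add(6, -4) = 2)
Function('Z')(K, m) = Mul(-1, K) (Function('Z')(K, m) = Mul(Mul(1, K), -1) = Mul(K, -1) = Mul(-1, K))
Function('c')(D) = Mul(245, Pow(D, -1)) (Function('c')(D) = Mul(-245, Pow(Mul(-1, D), -1)) = Mul(-245, Mul(-1, Pow(D, -1))) = Mul(245, Pow(D, -1)))
Add(a, Mul(-1, Function('c')(559))) = Add(-256712, Mul(-1, Mul(245, Pow(559, -1)))) = Add(-256712, Mul(-1, Mul(245, Rational(1, 559)))) = Add(-256712, Mul(-1, Rational(245, 559))) = Add(-256712, Rational(-245, 559)) = Rational(-143502253, 559)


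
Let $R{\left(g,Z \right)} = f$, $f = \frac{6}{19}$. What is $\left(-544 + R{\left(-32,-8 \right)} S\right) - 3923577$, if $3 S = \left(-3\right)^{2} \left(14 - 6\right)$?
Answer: $- \frac{74558155}{19} \approx -3.9241 \cdot 10^{6}$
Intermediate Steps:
$f = \frac{6}{19}$ ($f = 6 \cdot \frac{1}{19} = \frac{6}{19} \approx 0.31579$)
$R{\left(g,Z \right)} = \frac{6}{19}$
$S = 24$ ($S = \frac{\left(-3\right)^{2} \left(14 - 6\right)}{3} = \frac{9 \cdot 8}{3} = \frac{1}{3} \cdot 72 = 24$)
$\left(-544 + R{\left(-32,-8 \right)} S\right) - 3923577 = \left(-544 + \frac{6}{19} \cdot 24\right) - 3923577 = \left(-544 + \frac{144}{19}\right) - 3923577 = - \frac{10192}{19} - 3923577 = - \frac{74558155}{19}$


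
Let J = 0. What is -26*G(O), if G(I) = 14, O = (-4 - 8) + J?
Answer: -364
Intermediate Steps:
O = -12 (O = (-4 - 8) + 0 = -12 + 0 = -12)
-26*G(O) = -26*14 = -364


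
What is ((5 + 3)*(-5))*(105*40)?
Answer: -168000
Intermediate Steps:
((5 + 3)*(-5))*(105*40) = (8*(-5))*4200 = -40*4200 = -168000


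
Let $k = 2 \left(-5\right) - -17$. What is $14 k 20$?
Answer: $1960$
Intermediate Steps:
$k = 7$ ($k = -10 + 17 = 7$)
$14 k 20 = 14 \cdot 7 \cdot 20 = 98 \cdot 20 = 1960$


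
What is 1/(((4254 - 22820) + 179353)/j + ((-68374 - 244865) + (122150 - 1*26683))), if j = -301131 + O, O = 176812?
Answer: -124319/27073358055 ≈ -4.5919e-6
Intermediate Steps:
j = -124319 (j = -301131 + 176812 = -124319)
1/(((4254 - 22820) + 179353)/j + ((-68374 - 244865) + (122150 - 1*26683))) = 1/(((4254 - 22820) + 179353)/(-124319) + ((-68374 - 244865) + (122150 - 1*26683))) = 1/((-18566 + 179353)*(-1/124319) + (-313239 + (122150 - 26683))) = 1/(160787*(-1/124319) + (-313239 + 95467)) = 1/(-160787/124319 - 217772) = 1/(-27073358055/124319) = -124319/27073358055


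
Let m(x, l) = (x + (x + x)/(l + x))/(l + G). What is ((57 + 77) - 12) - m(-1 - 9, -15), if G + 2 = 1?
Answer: 4857/40 ≈ 121.43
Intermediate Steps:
G = -1 (G = -2 + 1 = -1)
m(x, l) = (x + 2*x/(l + x))/(-1 + l) (m(x, l) = (x + (x + x)/(l + x))/(l - 1) = (x + (2*x)/(l + x))/(-1 + l) = (x + 2*x/(l + x))/(-1 + l))
((57 + 77) - 12) - m(-1 - 9, -15) = ((57 + 77) - 12) - (-1 - 9)*(2 - 15 + (-1 - 9))/((-15)² - 1*(-15) - (-1 - 9) - 15*(-1 - 9)) = (134 - 12) - (-10)*(2 - 15 - 10)/(225 + 15 - 1*(-10) - 15*(-10)) = 122 - (-10)*(-23)/(225 + 15 + 10 + 150) = 122 - (-10)*(-23)/400 = 122 - 1*23/40 = 122 - 23/40 = 4857/40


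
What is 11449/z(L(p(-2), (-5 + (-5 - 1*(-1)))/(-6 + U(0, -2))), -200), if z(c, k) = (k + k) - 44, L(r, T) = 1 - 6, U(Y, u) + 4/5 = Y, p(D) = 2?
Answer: -11449/444 ≈ -25.786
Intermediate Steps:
U(Y, u) = -⅘ + Y
L(r, T) = -5
z(c, k) = -44 + 2*k (z(c, k) = 2*k - 44 = -44 + 2*k)
11449/z(L(p(-2), (-5 + (-5 - 1*(-1)))/(-6 + U(0, -2))), -200) = 11449/(-44 + 2*(-200)) = 11449/(-44 - 400) = 11449/(-444) = 11449*(-1/444) = -11449/444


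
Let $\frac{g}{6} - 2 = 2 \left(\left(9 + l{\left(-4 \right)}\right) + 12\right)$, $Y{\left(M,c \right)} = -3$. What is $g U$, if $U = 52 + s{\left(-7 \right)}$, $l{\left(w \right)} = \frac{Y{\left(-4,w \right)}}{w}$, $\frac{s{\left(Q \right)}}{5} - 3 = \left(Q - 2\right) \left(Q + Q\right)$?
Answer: $190281$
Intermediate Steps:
$s{\left(Q \right)} = 15 + 10 Q \left(-2 + Q\right)$ ($s{\left(Q \right)} = 15 + 5 \left(Q - 2\right) \left(Q + Q\right) = 15 + 5 \left(Q - 2\right) 2 Q = 15 + 5 \left(-2 + Q\right) 2 Q = 15 + 5 \cdot 2 Q \left(-2 + Q\right) = 15 + 10 Q \left(-2 + Q\right)$)
$l{\left(w \right)} = - \frac{3}{w}$
$g = 273$ ($g = 12 + 6 \cdot 2 \left(\left(9 - \frac{3}{-4}\right) + 12\right) = 12 + 6 \cdot 2 \left(\left(9 - - \frac{3}{4}\right) + 12\right) = 12 + 6 \cdot 2 \left(\left(9 + \frac{3}{4}\right) + 12\right) = 12 + 6 \cdot 2 \left(\frac{39}{4} + 12\right) = 12 + 6 \cdot 2 \cdot \frac{87}{4} = 12 + 6 \cdot \frac{87}{2} = 12 + 261 = 273$)
$U = 697$ ($U = 52 + \left(15 - -140 + 10 \left(-7\right)^{2}\right) = 52 + \left(15 + 140 + 10 \cdot 49\right) = 52 + \left(15 + 140 + 490\right) = 52 + 645 = 697$)
$g U = 273 \cdot 697 = 190281$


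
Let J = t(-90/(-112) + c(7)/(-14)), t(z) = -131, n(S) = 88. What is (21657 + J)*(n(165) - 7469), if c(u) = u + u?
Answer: -158883406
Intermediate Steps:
c(u) = 2*u
J = -131
(21657 + J)*(n(165) - 7469) = (21657 - 131)*(88 - 7469) = 21526*(-7381) = -158883406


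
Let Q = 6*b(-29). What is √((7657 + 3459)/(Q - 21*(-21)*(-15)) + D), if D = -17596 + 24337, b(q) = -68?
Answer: √332405100321/7023 ≈ 82.094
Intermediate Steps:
D = 6741
Q = -408 (Q = 6*(-68) = -408)
√((7657 + 3459)/(Q - 21*(-21)*(-15)) + D) = √((7657 + 3459)/(-408 - 21*(-21)*(-15)) + 6741) = √(11116/(-408 + 441*(-15)) + 6741) = √(11116/(-408 - 6615) + 6741) = √(11116/(-7023) + 6741) = √(11116*(-1/7023) + 6741) = √(-11116/7023 + 6741) = √(47330927/7023) = √332405100321/7023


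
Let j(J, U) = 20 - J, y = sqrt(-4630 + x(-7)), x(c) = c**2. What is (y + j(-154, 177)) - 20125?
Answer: -19951 + 3*I*sqrt(509) ≈ -19951.0 + 67.683*I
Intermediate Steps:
y = 3*I*sqrt(509) (y = sqrt(-4630 + (-7)**2) = sqrt(-4630 + 49) = sqrt(-4581) = 3*I*sqrt(509) ≈ 67.683*I)
(y + j(-154, 177)) - 20125 = (3*I*sqrt(509) + (20 - 1*(-154))) - 20125 = (3*I*sqrt(509) + (20 + 154)) - 20125 = (3*I*sqrt(509) + 174) - 20125 = (174 + 3*I*sqrt(509)) - 20125 = -19951 + 3*I*sqrt(509)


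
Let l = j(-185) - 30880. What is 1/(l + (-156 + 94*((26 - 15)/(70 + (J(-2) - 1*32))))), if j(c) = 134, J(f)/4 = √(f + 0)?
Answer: (-2*√2 + 19*I)/(-586621*I + 61804*√2) ≈ -3.2388e-5 + 4.157e-9*I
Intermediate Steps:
J(f) = 4*√f (J(f) = 4*√(f + 0) = 4*√f)
l = -30746 (l = 134 - 30880 = -30746)
1/(l + (-156 + 94*((26 - 15)/(70 + (J(-2) - 1*32))))) = 1/(-30746 + (-156 + 94*((26 - 15)/(70 + (4*√(-2) - 1*32))))) = 1/(-30746 + (-156 + 94*(11/(70 + (4*(I*√2) - 32))))) = 1/(-30746 + (-156 + 94*(11/(70 + (4*I*√2 - 32))))) = 1/(-30746 + (-156 + 94*(11/(70 + (-32 + 4*I*√2))))) = 1/(-30746 + (-156 + 94*(11/(38 + 4*I*√2)))) = 1/(-30746 + (-156 + 1034/(38 + 4*I*√2))) = 1/(-30902 + 1034/(38 + 4*I*√2))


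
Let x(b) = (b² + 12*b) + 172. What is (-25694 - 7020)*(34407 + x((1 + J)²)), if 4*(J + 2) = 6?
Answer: -9050540741/8 ≈ -1.1313e+9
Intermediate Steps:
J = -½ (J = -2 + (¼)*6 = -2 + 3/2 = -½ ≈ -0.50000)
x(b) = 172 + b² + 12*b
(-25694 - 7020)*(34407 + x((1 + J)²)) = (-25694 - 7020)*(34407 + (172 + ((1 - ½)²)² + 12*(1 - ½)²)) = -32714*(34407 + (172 + ((½)²)² + 12*(½)²)) = -32714*(34407 + (172 + (¼)² + 12*(¼))) = -32714*(34407 + (172 + 1/16 + 3)) = -32714*(34407 + 2801/16) = -32714*553313/16 = -9050540741/8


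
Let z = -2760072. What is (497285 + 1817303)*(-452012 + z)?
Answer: -7434651081392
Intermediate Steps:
(497285 + 1817303)*(-452012 + z) = (497285 + 1817303)*(-452012 - 2760072) = 2314588*(-3212084) = -7434651081392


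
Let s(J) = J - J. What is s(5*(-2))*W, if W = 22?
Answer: 0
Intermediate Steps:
s(J) = 0
s(5*(-2))*W = 0*22 = 0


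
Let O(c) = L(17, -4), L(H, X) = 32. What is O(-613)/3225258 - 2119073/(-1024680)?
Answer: 1139098322599/550809561240 ≈ 2.0680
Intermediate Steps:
O(c) = 32
O(-613)/3225258 - 2119073/(-1024680) = 32/3225258 - 2119073/(-1024680) = 32*(1/3225258) - 2119073*(-1/1024680) = 16/1612629 + 2119073/1024680 = 1139098322599/550809561240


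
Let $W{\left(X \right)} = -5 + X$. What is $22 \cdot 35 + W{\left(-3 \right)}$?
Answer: $762$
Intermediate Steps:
$22 \cdot 35 + W{\left(-3 \right)} = 22 \cdot 35 - 8 = 770 - 8 = 762$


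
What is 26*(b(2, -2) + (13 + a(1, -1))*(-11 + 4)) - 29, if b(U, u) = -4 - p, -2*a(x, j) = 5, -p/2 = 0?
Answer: -2044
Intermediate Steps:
p = 0 (p = -2*0 = 0)
a(x, j) = -5/2 (a(x, j) = -½*5 = -5/2)
b(U, u) = -4 (b(U, u) = -4 - 1*0 = -4 + 0 = -4)
26*(b(2, -2) + (13 + a(1, -1))*(-11 + 4)) - 29 = 26*(-4 + (13 - 5/2)*(-11 + 4)) - 29 = 26*(-4 + (21/2)*(-7)) - 29 = 26*(-4 - 147/2) - 29 = 26*(-155/2) - 29 = -2015 - 29 = -2044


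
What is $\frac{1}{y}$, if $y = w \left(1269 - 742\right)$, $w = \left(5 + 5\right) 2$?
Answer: $\frac{1}{10540} \approx 9.4877 \cdot 10^{-5}$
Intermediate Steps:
$w = 20$ ($w = 10 \cdot 2 = 20$)
$y = 10540$ ($y = 20 \left(1269 - 742\right) = 20 \cdot 527 = 10540$)
$\frac{1}{y} = \frac{1}{10540}$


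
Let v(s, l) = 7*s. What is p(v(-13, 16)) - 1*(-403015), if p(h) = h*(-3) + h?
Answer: 403197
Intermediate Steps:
p(h) = -2*h (p(h) = -3*h + h = -2*h)
p(v(-13, 16)) - 1*(-403015) = -14*(-13) - 1*(-403015) = -2*(-91) + 403015 = 182 + 403015 = 403197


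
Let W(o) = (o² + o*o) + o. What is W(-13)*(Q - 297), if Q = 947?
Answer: 211250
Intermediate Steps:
W(o) = o + 2*o² (W(o) = (o² + o²) + o = 2*o² + o = o + 2*o²)
W(-13)*(Q - 297) = (-13*(1 + 2*(-13)))*(947 - 297) = -13*(1 - 26)*650 = -13*(-25)*650 = 325*650 = 211250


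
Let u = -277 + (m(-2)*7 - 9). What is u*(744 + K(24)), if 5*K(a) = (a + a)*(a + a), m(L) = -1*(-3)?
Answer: -319272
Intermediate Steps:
m(L) = 3
K(a) = 4*a**2/5 (K(a) = ((a + a)*(a + a))/5 = ((2*a)*(2*a))/5 = (4*a**2)/5 = 4*a**2/5)
u = -265 (u = -277 + (3*7 - 9) = -277 + (21 - 9) = -277 + 12 = -265)
u*(744 + K(24)) = -265*(744 + (4/5)*24**2) = -265*(744 + (4/5)*576) = -265*(744 + 2304/5) = -265*6024/5 = -319272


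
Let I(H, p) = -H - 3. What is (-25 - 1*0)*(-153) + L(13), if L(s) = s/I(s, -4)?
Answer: 61187/16 ≈ 3824.2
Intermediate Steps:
I(H, p) = -3 - H
L(s) = s/(-3 - s)
(-25 - 1*0)*(-153) + L(13) = (-25 - 1*0)*(-153) - 1*13/(3 + 13) = (-25 + 0)*(-153) - 1*13/16 = -25*(-153) - 1*13*1/16 = 3825 - 13/16 = 61187/16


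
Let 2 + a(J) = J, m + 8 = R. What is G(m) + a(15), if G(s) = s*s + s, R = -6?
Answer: 195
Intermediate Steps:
m = -14 (m = -8 - 6 = -14)
a(J) = -2 + J
G(s) = s + s² (G(s) = s² + s = s + s²)
G(m) + a(15) = -14*(1 - 14) + (-2 + 15) = -14*(-13) + 13 = 182 + 13 = 195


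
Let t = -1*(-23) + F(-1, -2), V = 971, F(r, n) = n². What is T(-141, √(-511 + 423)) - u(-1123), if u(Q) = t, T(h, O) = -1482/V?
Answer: -27699/971 ≈ -28.526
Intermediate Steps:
t = 27 (t = -1*(-23) + (-2)² = 23 + 4 = 27)
T(h, O) = -1482/971
u(Q) = 27
T(-141, √(-511 + 423)) - u(-1123) = -1482/971 - 1*27 = -1482/971 - 27 = -27699/971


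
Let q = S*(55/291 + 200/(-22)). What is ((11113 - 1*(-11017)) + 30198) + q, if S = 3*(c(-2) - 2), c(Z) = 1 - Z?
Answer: 55805481/1067 ≈ 52301.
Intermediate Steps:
S = 3 (S = 3*((1 - 1*(-2)) - 2) = 3*((1 + 2) - 2) = 3*(3 - 2) = 3*1 = 3)
q = -28495/1067 (q = 3*(55/291 + 200/(-22)) = 3*(55*(1/291) + 200*(-1/22)) = 3*(55/291 - 100/11) = 3*(-28495/3201) = -28495/1067 ≈ -26.706)
((11113 - 1*(-11017)) + 30198) + q = ((11113 - 1*(-11017)) + 30198) - 28495/1067 = ((11113 + 11017) + 30198) - 28495/1067 = (22130 + 30198) - 28495/1067 = 52328 - 28495/1067 = 55805481/1067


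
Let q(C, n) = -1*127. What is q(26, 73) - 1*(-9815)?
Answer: 9688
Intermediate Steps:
q(C, n) = -127
q(26, 73) - 1*(-9815) = -127 - 1*(-9815) = -127 + 9815 = 9688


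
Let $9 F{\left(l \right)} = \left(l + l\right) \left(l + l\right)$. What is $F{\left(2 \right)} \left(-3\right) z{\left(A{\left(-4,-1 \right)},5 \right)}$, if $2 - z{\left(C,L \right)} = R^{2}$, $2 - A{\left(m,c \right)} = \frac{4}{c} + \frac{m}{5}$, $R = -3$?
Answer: $\frac{112}{3} \approx 37.333$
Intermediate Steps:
$A{\left(m,c \right)} = 2 - \frac{4}{c} - \frac{m}{5}$ ($A{\left(m,c \right)} = 2 - \left(\frac{4}{c} + \frac{m}{5}\right) = 2 - \frac{4}{c} - \frac{m}{5}$)
$F{\left(l \right)} = \frac{4 l^{2}}{9}$ ($F{\left(l \right)} = \frac{\left(l + l\right) \left(l + l\right)}{9} = \frac{2 l 2 l}{9} = \frac{4 l^{2}}{9}$)
$z{\left(C,L \right)} = -7$ ($z{\left(C,L \right)} = 2 - \left(-3\right)^{2} = 2 - 9 = -7$)
$F{\left(2 \right)} \left(-3\right) z{\left(A{\left(-4,-1 \right)},5 \right)} = \frac{4 \cdot 2^{2}}{9} \left(-3\right) \left(-7\right) = \frac{4}{9} \cdot 4 \left(-3\right) \left(-7\right) = \frac{16}{9} \left(-3\right) \left(-7\right) = \left(- \frac{16}{3}\right) \left(-7\right) = \frac{112}{3}$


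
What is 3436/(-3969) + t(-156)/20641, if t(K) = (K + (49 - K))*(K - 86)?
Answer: -117986878/81924129 ≈ -1.4402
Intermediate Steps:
t(K) = -4214 + 49*K (t(K) = 49*(-86 + K) = -4214 + 49*K)
3436/(-3969) + t(-156)/20641 = 3436/(-3969) + (-4214 + 49*(-156))/20641 = 3436*(-1/3969) + (-4214 - 7644)*(1/20641) = -3436/3969 - 11858*1/20641 = -3436/3969 - 11858/20641 = -117986878/81924129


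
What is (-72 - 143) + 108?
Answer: -107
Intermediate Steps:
(-72 - 143) + 108 = -215 + 108 = -107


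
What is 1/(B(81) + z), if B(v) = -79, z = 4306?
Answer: 1/4227 ≈ 0.00023657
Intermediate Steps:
1/(B(81) + z) = 1/(-79 + 4306) = 1/4227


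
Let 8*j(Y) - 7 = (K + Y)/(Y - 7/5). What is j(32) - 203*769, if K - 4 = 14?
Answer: -191073647/1224 ≈ -1.5611e+5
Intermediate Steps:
K = 18 (K = 4 + 14 = 18)
j(Y) = 7/8 + (18 + Y)/(8*(-7/5 + Y)) (j(Y) = 7/8 + ((18 + Y)/(Y - 7/5))/8 = 7/8 + ((18 + Y)/(-7/5 + Y))/8 = 7/8 + (18 + Y)/(8*(-7/5 + Y)))
j(32) - 203*769 = (41 + 40*32)/(8*(-7 + 5*32)) - 203*769 = (41 + 1280)/(8*(-7 + 160)) - 156107 = (⅛)*1321/153 - 156107 = (⅛)*(1/153)*1321 - 156107 = 1321/1224 - 156107 = -191073647/1224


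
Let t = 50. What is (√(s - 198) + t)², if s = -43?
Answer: (50 + I*√241)² ≈ 2259.0 + 1552.4*I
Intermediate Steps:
(√(s - 198) + t)² = (√(-43 - 198) + 50)² = (√(-241) + 50)² = (I*√241 + 50)² = (50 + I*√241)²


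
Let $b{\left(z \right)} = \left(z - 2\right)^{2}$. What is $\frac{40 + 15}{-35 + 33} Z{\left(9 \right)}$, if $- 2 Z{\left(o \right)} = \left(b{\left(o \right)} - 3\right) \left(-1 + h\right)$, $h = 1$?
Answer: $0$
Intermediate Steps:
$b{\left(z \right)} = \left(-2 + z\right)^{2}$
$Z{\left(o \right)} = 0$ ($Z{\left(o \right)} = - \frac{\left(\left(-2 + o\right)^{2} - 3\right) \left(-1 + 1\right)}{2} = - \frac{\left(-3 + \left(-2 + o\right)^{2}\right) 0}{2} = \left(- \frac{1}{2}\right) 0 = 0$)
$\frac{40 + 15}{-35 + 33} Z{\left(9 \right)} = \frac{40 + 15}{-35 + 33} \cdot 0 = \frac{55}{-2} \cdot 0 = 55 \left(- \frac{1}{2}\right) 0 = \left(- \frac{55}{2}\right) 0 = 0$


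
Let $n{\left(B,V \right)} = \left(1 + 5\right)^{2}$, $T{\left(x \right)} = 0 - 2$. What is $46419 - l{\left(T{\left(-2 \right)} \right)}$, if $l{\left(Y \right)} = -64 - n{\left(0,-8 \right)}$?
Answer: $46519$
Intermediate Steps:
$T{\left(x \right)} = -2$ ($T{\left(x \right)} = 0 - 2 = -2$)
$n{\left(B,V \right)} = 36$ ($n{\left(B,V \right)} = 6^{2} = 36$)
$l{\left(Y \right)} = -100$ ($l{\left(Y \right)} = -64 - 36 = -100$)
$46419 - l{\left(T{\left(-2 \right)} \right)} = 46419 - -100 = 46419 + 100 = 46519$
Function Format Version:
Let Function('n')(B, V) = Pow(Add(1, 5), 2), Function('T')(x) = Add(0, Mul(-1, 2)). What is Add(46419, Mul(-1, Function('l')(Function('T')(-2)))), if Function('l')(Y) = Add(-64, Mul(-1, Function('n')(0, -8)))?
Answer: 46519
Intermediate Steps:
Function('T')(x) = -2 (Function('T')(x) = Add(0, -2) = -2)
Function('n')(B, V) = 36 (Function('n')(B, V) = Pow(6, 2) = 36)
Function('l')(Y) = -100 (Function('l')(Y) = Add(-64, Mul(-1, 36)) = Add(-64, -36) = -100)
Add(46419, Mul(-1, Function('l')(Function('T')(-2)))) = Add(46419, Mul(-1, -100)) = Add(46419, 100) = 46519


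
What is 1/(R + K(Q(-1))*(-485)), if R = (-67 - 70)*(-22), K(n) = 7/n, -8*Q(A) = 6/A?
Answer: -3/4538 ≈ -0.00066108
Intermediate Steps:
Q(A) = -3/(4*A)
R = 3014 (R = -137*(-22) = 3014)
1/(R + K(Q(-1))*(-485)) = 1/(3014 + (7/((-¾/(-1))))*(-485)) = 1/(3014 + (7/((-¾*(-1))))*(-485)) = 1/(3014 + (7/(¾))*(-485)) = 1/(3014 + (7*(4/3))*(-485)) = 1/(3014 + (28/3)*(-485)) = 1/(3014 - 13580/3) = 1/(-4538/3) = -3/4538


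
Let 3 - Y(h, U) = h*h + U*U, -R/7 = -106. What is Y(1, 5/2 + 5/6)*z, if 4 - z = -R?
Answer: -61172/9 ≈ -6796.9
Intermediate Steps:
R = 742 (R = -7*(-106) = 742)
Y(h, U) = 3 - U² - h² (Y(h, U) = 3 - (h*h + U*U) = 3 - (h² + U²) = 3 - (U² + h²) = 3 + (-U² - h²) = 3 - U² - h²)
z = 746 (z = 4 - (-1)*742 = 4 - 1*(-742) = 4 + 742 = 746)
Y(1, 5/2 + 5/6)*z = (3 - (5/2 + 5/6)² - 1*1²)*746 = (3 - (5*(½) + 5*(⅙))² - 1*1)*746 = (3 - (5/2 + ⅚)² - 1)*746 = (3 - (10/3)² - 1)*746 = (3 - 1*100/9 - 1)*746 = (3 - 100/9 - 1)*746 = -82/9*746 = -61172/9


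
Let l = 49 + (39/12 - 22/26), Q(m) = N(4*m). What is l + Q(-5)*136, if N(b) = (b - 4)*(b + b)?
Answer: 6791793/52 ≈ 1.3061e+5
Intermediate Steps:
N(b) = 2*b*(-4 + b) (N(b) = (-4 + b)*(2*b) = 2*b*(-4 + b))
Q(m) = 8*m*(-4 + 4*m) (Q(m) = 2*(4*m)*(-4 + 4*m) = 8*m*(-4 + 4*m))
l = 2673/52 (l = 49 + (39*(1/12) - 22*1/26) = 49 + (13/4 - 11/13) = 49 + 125/52 = 2673/52 ≈ 51.404)
l + Q(-5)*136 = 2673/52 + (32*(-5)*(-1 - 5))*136 = 2673/52 + (32*(-5)*(-6))*136 = 2673/52 + 960*136 = 2673/52 + 130560 = 6791793/52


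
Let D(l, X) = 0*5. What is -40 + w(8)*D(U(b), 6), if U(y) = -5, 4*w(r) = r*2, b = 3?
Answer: -40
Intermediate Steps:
w(r) = r/2 (w(r) = (r*2)/4 = (2*r)/4 = r/2)
D(l, X) = 0
-40 + w(8)*D(U(b), 6) = -40 + ((½)*8)*0 = -40 + 4*0 = -40 + 0 = -40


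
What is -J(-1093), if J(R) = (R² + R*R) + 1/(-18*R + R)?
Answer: -44395546139/18581 ≈ -2.3893e+6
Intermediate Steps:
J(R) = 2*R² - 1/(17*R) (J(R) = (R² + R²) + 1/(-17*R) = 2*R² - 1/(17*R))
-J(-1093) = -(-1 + 34*(-1093)³)/(17*(-1093)) = -(-1)*(-1 + 34*(-1305751357))/(17*1093) = -(-1)*(-1 - 44395546138)/(17*1093) = -(-1)*(-44395546139)/(17*1093) = -1*44395546139/18581 = -44395546139/18581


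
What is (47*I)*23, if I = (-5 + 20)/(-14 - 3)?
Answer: -16215/17 ≈ -953.82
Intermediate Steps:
I = -15/17 (I = 15/(-17) = 15*(-1/17) = -15/17 ≈ -0.88235)
(47*I)*23 = (47*(-15/17))*23 = -705/17*23 = -16215/17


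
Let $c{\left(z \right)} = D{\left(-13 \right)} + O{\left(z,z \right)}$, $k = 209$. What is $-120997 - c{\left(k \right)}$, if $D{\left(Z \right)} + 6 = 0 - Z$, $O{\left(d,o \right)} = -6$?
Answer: $-120998$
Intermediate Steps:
$D{\left(Z \right)} = -6 - Z$ ($D{\left(Z \right)} = -6 + \left(0 - Z\right) = -6 - Z$)
$c{\left(z \right)} = 1$ ($c{\left(z \right)} = \left(-6 - -13\right) - 6 = \left(-6 + 13\right) - 6 = 7 - 6 = 1$)
$-120997 - c{\left(k \right)} = -120997 - 1 = -120998$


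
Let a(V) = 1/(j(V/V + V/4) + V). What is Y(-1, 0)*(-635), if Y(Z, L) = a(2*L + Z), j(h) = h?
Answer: 2540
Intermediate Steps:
a(V) = 1/(1 + 5*V/4) (a(V) = 1/((V/V + V/4) + V) = 1/((1 + V*(1/4)) + V) = 1/((1 + V/4) + V) = 1/(1 + 5*V/4))
Y(Z, L) = 4/(4 + 5*Z + 10*L) (Y(Z, L) = 4/(4 + 5*(2*L + Z)) = 4/(4 + 5*(Z + 2*L)) = 4/(4 + (5*Z + 10*L)) = 4/(4 + 5*Z + 10*L))
Y(-1, 0)*(-635) = (4/(4 + 5*(-1) + 10*0))*(-635) = (4/(4 - 5 + 0))*(-635) = (4/(-1))*(-635) = (4*(-1))*(-635) = -4*(-635) = 2540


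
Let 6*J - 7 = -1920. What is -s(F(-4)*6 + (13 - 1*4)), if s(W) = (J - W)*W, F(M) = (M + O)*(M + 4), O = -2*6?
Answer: 5901/2 ≈ 2950.5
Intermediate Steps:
J = -1913/6 (J = 7/6 + (⅙)*(-1920) = 7/6 - 320 = -1913/6 ≈ -318.83)
O = -12
F(M) = (-12 + M)*(4 + M) (F(M) = (M - 12)*(M + 4) = (-12 + M)*(4 + M))
s(W) = W*(-1913/6 - W) (s(W) = (-1913/6 - W)*W = W*(-1913/6 - W))
-s(F(-4)*6 + (13 - 1*4)) = -(-1)*((-48 + (-4)² - 8*(-4))*6 + (13 - 1*4))*(1913 + 6*((-48 + (-4)² - 8*(-4))*6 + (13 - 1*4)))/6 = -(-1)*((-48 + 16 + 32)*6 + (13 - 4))*(1913 + 6*((-48 + 16 + 32)*6 + (13 - 4)))/6 = -(-1)*(0*6 + 9)*(1913 + 6*(0*6 + 9))/6 = -(-1)*(0 + 9)*(1913 + 6*(0 + 9))/6 = -(-1)*9*(1913 + 6*9)/6 = -(-1)*9*(1913 + 54)/6 = -(-1)*9*1967/6 = -1*(-5901/2) = 5901/2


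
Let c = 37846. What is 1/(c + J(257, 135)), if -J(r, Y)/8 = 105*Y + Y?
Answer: -1/76634 ≈ -1.3049e-5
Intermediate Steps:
J(r, Y) = -848*Y (J(r, Y) = -8*(105*Y + Y) = -848*Y)
1/(c + J(257, 135)) = 1/(37846 - 848*135) = 1/(37846 - 114480) = 1/(-76634) = -1/76634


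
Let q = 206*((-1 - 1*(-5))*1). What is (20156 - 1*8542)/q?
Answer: 5807/412 ≈ 14.095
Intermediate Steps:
q = 824 (q = 206*((-1 + 5)*1) = 206*(4*1) = 206*4 = 824)
(20156 - 1*8542)/q = (20156 - 1*8542)/824 = (20156 - 8542)*(1/824) = 11614*(1/824) = 5807/412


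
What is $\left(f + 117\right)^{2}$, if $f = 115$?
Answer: $53824$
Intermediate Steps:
$\left(f + 117\right)^{2} = \left(115 + 117\right)^{2} = 232^{2} = 53824$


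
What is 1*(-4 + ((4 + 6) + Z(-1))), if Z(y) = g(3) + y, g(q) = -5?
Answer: 0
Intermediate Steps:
Z(y) = -5 + y
1*(-4 + ((4 + 6) + Z(-1))) = 1*(-4 + ((4 + 6) + (-5 - 1))) = 1*(-4 + (10 - 6)) = 1*(-4 + 4) = 1*0 = 0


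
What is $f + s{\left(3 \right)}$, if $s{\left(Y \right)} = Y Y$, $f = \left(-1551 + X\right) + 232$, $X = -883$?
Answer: $-2193$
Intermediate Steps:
$f = -2202$ ($f = \left(-1551 - 883\right) + 232 = -2434 + 232 = -2202$)
$s{\left(Y \right)} = Y^{2}$
$f + s{\left(3 \right)} = -2202 + 3^{2} = -2202 + 9 = -2193$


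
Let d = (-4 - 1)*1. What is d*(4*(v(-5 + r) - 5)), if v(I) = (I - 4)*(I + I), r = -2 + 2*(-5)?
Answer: -14180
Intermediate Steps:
r = -12 (r = -2 - 10 = -12)
v(I) = 2*I*(-4 + I) (v(I) = (-4 + I)*(2*I) = 2*I*(-4 + I))
d = -5 (d = -5*1 = -5)
d*(4*(v(-5 + r) - 5)) = -20*(2*(-5 - 12)*(-4 + (-5 - 12)) - 5) = -20*(2*(-17)*(-4 - 17) - 5) = -20*(2*(-17)*(-21) - 5) = -20*(714 - 5) = -20*709 = -5*2836 = -14180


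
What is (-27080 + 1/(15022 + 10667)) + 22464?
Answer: -118580423/25689 ≈ -4616.0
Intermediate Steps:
(-27080 + 1/(15022 + 10667)) + 22464 = (-27080 + 1/25689) + 22464 = -695658119/25689 + 22464 = -118580423/25689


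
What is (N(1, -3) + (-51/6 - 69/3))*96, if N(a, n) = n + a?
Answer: -3216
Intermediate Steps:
N(a, n) = a + n
(N(1, -3) + (-51/6 - 69/3))*96 = ((1 - 3) + (-51/6 - 69/3))*96 = (-2 + (-51*⅙ - 69*⅓))*96 = (-2 + (-17/2 - 23))*96 = (-2 - 63/2)*96 = -67/2*96 = -3216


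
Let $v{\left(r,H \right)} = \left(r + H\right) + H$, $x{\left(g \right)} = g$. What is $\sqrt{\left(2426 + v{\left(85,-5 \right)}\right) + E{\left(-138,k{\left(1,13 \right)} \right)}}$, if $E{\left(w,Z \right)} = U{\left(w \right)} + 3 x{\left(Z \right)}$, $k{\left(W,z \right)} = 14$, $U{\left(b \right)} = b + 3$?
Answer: $2 \sqrt{602} \approx 49.071$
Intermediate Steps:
$U{\left(b \right)} = 3 + b$
$v{\left(r,H \right)} = r + 2 H$ ($v{\left(r,H \right)} = \left(H + r\right) + H = r + 2 H$)
$E{\left(w,Z \right)} = 3 + w + 3 Z$ ($E{\left(w,Z \right)} = \left(3 + w\right) + 3 Z = 3 + w + 3 Z$)
$\sqrt{\left(2426 + v{\left(85,-5 \right)}\right) + E{\left(-138,k{\left(1,13 \right)} \right)}} = \sqrt{\left(2426 + \left(85 + 2 \left(-5\right)\right)\right) + \left(3 - 138 + 3 \cdot 14\right)} = \sqrt{\left(2426 + \left(85 - 10\right)\right) + \left(3 - 138 + 42\right)} = \sqrt{\left(2426 + 75\right) - 93} = \sqrt{2501 - 93} = \sqrt{2408} = 2 \sqrt{602}$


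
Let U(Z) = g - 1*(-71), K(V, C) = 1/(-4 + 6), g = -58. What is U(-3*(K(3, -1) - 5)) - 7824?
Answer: -7811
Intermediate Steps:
K(V, C) = ½ (K(V, C) = 1/2 = ½)
U(Z) = 13 (U(Z) = -58 - 1*(-71) = -58 + 71 = 13)
U(-3*(K(3, -1) - 5)) - 7824 = 13 - 7824 = -7811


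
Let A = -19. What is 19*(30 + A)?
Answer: 209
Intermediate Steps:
19*(30 + A) = 19*(30 - 19) = 19*11 = 209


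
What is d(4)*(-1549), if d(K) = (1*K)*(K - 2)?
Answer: -12392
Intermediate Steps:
d(K) = K*(-2 + K)
d(4)*(-1549) = (4*(-2 + 4))*(-1549) = (4*2)*(-1549) = 8*(-1549) = -12392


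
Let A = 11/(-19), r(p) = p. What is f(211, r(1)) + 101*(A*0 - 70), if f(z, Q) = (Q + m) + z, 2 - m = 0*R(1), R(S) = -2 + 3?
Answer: -6856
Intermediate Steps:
A = -11/19 (A = 11*(-1/19) = -11/19 ≈ -0.57895)
R(S) = 1
m = 2 (m = 2 - 0 = 2 - 1*0 = 2 + 0 = 2)
f(z, Q) = 2 + Q + z (f(z, Q) = (Q + 2) + z = (2 + Q) + z = 2 + Q + z)
f(211, r(1)) + 101*(A*0 - 70) = (2 + 1 + 211) + 101*(-11/19*0 - 70) = 214 + 101*(0 - 70) = 214 + 101*(-70) = 214 - 7070 = -6856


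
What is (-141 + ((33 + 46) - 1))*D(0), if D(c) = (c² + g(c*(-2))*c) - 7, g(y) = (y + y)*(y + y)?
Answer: 441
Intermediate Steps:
g(y) = 4*y² (g(y) = (2*y)*(2*y) = 4*y²)
D(c) = -7 + c² + 16*c³ (D(c) = (c² + (4*(c*(-2))²)*c) - 7 = (c² + (4*(-2*c)²)*c) - 7 = (c² + (4*(4*c²))*c) - 7 = (c² + (16*c²)*c) - 7 = (c² + 16*c³) - 7 = -7 + c² + 16*c³)
(-141 + ((33 + 46) - 1))*D(0) = (-141 + ((33 + 46) - 1))*(-7 + 0² + 16*0³) = (-141 + (79 - 1))*(-7 + 0 + 16*0) = (-141 + 78)*(-7 + 0 + 0) = -63*(-7) = 441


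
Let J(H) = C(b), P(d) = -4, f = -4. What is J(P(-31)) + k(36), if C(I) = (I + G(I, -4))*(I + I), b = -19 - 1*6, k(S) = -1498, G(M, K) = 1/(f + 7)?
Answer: -794/3 ≈ -264.67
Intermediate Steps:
G(M, K) = 1/3 (G(M, K) = 1/(-4 + 7) = 1/3)
b = -25 (b = -19 - 6 = -25)
C(I) = 2*I*(1/3 + I) (C(I) = (I + 1/3)*(I + I) = (1/3 + I)*(2*I) = 2*I*(1/3 + I))
J(H) = 3700/3 (J(H) = (2/3)*(-25)*(1 + 3*(-25)) = (2/3)*(-25)*(1 - 75) = (2/3)*(-25)*(-74) = 3700/3)
J(P(-31)) + k(36) = 3700/3 - 1498 = -794/3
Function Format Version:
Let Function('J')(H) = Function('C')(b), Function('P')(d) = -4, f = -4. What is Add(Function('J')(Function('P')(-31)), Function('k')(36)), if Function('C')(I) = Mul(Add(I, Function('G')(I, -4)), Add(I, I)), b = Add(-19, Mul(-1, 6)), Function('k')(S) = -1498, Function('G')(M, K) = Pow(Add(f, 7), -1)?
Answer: Rational(-794, 3) ≈ -264.67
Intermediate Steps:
Function('G')(M, K) = Rational(1, 3) (Function('G')(M, K) = Pow(Add(-4, 7), -1) = Pow(3, -1) = Rational(1, 3))
b = -25 (b = Add(-19, -6) = -25)
Function('C')(I) = Mul(2, I, Add(Rational(1, 3), I)) (Function('C')(I) = Mul(Add(I, Rational(1, 3)), Add(I, I)) = Mul(Add(Rational(1, 3), I), Mul(2, I)) = Mul(2, I, Add(Rational(1, 3), I)))
Function('J')(H) = Rational(3700, 3) (Function('J')(H) = Mul(Rational(2, 3), -25, Add(1, Mul(3, -25))) = Mul(Rational(2, 3), -25, Add(1, -75)) = Mul(Rational(2, 3), -25, -74) = Rational(3700, 3))
Add(Function('J')(Function('P')(-31)), Function('k')(36)) = Add(Rational(3700, 3), -1498) = Rational(-794, 3)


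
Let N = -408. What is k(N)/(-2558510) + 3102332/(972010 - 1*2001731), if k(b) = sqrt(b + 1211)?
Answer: -3102332/1029721 - sqrt(803)/2558510 ≈ -3.0128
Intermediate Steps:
k(b) = sqrt(1211 + b)
k(N)/(-2558510) + 3102332/(972010 - 1*2001731) = sqrt(1211 - 408)/(-2558510) + 3102332/(972010 - 1*2001731) = sqrt(803)*(-1/2558510) + 3102332/(972010 - 2001731) = -sqrt(803)/2558510 + 3102332/(-1029721) = -sqrt(803)/2558510 + 3102332*(-1/1029721) = -sqrt(803)/2558510 - 3102332/1029721 = -3102332/1029721 - sqrt(803)/2558510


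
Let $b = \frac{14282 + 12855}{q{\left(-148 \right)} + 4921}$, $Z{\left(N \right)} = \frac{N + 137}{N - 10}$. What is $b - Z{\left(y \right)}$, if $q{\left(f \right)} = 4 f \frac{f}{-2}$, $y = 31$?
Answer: $- \frac{338233}{38887} \approx -8.6978$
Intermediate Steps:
$q{\left(f \right)} = - 2 f^{2}$ ($q{\left(f \right)} = 4 f f \left(- \frac{1}{2}\right) = 4 f \left(- \frac{f}{2}\right) = - 2 f^{2}$)
$Z{\left(N \right)} = \frac{137 + N}{-10 + N}$
$b = - \frac{27137}{38887}$ ($b = \frac{14282 + 12855}{- 2 \left(-148\right)^{2} + 4921} = \frac{27137}{\left(-2\right) 21904 + 4921} = \frac{27137}{-43808 + 4921} = \frac{27137}{-38887} = 27137 \left(- \frac{1}{38887}\right) = - \frac{27137}{38887} \approx -0.69784$)
$b - Z{\left(y \right)} = - \frac{27137}{38887} - \frac{137 + 31}{-10 + 31} = - \frac{27137}{38887} - \frac{1}{21} \cdot 168 = - \frac{27137}{38887} - 8 = - \frac{338233}{38887}$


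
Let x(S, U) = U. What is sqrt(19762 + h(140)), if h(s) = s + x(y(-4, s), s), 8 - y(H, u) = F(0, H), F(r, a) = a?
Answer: sqrt(20042) ≈ 141.57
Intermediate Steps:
y(H, u) = 8 - H
h(s) = 2*s (h(s) = s + s = 2*s)
sqrt(19762 + h(140)) = sqrt(19762 + 2*140) = sqrt(19762 + 280) = sqrt(20042)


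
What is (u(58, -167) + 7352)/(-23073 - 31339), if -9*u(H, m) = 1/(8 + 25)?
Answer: -2183543/16160364 ≈ -0.13512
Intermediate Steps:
u(H, m) = -1/297 (u(H, m) = -1/(9*(8 + 25)) = -⅑/33 = -⅑*1/33 = -1/297)
(u(58, -167) + 7352)/(-23073 - 31339) = (-1/297 + 7352)/(-23073 - 31339) = (2183543/297)/(-54412) = (2183543/297)*(-1/54412) = -2183543/16160364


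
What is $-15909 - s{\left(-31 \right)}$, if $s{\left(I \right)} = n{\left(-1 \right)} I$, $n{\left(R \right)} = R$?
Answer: $-15940$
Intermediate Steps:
$s{\left(I \right)} = - I$
$-15909 - s{\left(-31 \right)} = -15909 - \left(-1\right) \left(-31\right) = -15909 - 31 = -15940$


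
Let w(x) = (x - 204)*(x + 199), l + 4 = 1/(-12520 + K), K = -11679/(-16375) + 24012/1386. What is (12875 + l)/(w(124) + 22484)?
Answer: -101445433865441/26451004441626 ≈ -3.8352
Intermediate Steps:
K = 22743533/1260875 (K = -11679*(-1/16375) + 24012*(1/1386) = 11679/16375 + 1334/77 = 22743533/1260875 ≈ 18.038)
l = -63054906743/15763411467 (l = -4 + 1/(-12520 + 22743533/1260875) = -4 + 1/(-15763411467/1260875) = -4 - 1260875/15763411467 = -63054906743/15763411467 ≈ -4.0001)
w(x) = (-204 + x)*(199 + x)
(12875 + l)/(w(124) + 22484) = (12875 - 63054906743/15763411467)/((-40596 + 124² - 5*124) + 22484) = 202890867730882/(15763411467*((-40596 + 15376 - 620) + 22484)) = 202890867730882/(15763411467*(-25840 + 22484)) = (202890867730882/15763411467)/(-3356) = (202890867730882/15763411467)*(-1/3356) = -101445433865441/26451004441626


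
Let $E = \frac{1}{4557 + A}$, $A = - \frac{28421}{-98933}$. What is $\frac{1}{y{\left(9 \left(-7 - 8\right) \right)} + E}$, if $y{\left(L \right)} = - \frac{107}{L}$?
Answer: $\frac{60866923770}{48256028869} \approx 1.2613$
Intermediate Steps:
$A = \frac{28421}{98933}$ ($A = \left(-28421\right) \left(- \frac{1}{98933}\right) = \frac{28421}{98933} \approx 0.28728$)
$E = \frac{98933}{450866102}$ ($E = \frac{1}{4557 + \frac{28421}{98933}} = \frac{1}{\frac{450866102}{98933}} = \frac{98933}{450866102} \approx 0.00021943$)
$\frac{1}{y{\left(9 \left(-7 - 8\right) \right)} + E} = \frac{1}{- \frac{107}{9 \left(-7 - 8\right)} + \frac{98933}{450866102}} = \frac{1}{- \frac{107}{9 \left(-15\right)} + \frac{98933}{450866102}} = \frac{1}{- \frac{107}{-135} + \frac{98933}{450866102}} = \frac{1}{\left(-107\right) \left(- \frac{1}{135}\right) + \frac{98933}{450866102}} = \frac{1}{\frac{107}{135} + \frac{98933}{450866102}} = \frac{1}{\frac{48256028869}{60866923770}} = \frac{60866923770}{48256028869}$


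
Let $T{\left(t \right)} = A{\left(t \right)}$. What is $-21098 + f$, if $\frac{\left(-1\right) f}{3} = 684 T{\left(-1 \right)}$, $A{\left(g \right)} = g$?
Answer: $-19046$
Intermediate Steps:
$T{\left(t \right)} = t$
$f = 2052$ ($f = - 3 \cdot 684 \left(-1\right) = \left(-3\right) \left(-684\right) = 2052$)
$-21098 + f = -21098 + 2052 = -19046$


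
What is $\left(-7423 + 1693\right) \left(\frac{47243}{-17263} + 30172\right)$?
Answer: $- \frac{2984252719890}{17263} \approx -1.7287 \cdot 10^{8}$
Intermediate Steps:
$\left(-7423 + 1693\right) \left(\frac{47243}{-17263} + 30172\right) = - 5730 \left(47243 \left(- \frac{1}{17263}\right) + 30172\right) = - 5730 \left(- \frac{47243}{17263} + 30172\right) = \left(-5730\right) \frac{520811993}{17263} = - \frac{2984252719890}{17263}$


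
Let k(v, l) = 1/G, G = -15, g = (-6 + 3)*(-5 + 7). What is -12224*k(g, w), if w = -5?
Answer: 12224/15 ≈ 814.93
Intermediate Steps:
g = -6 (g = -3*2 = -6)
k(v, l) = -1/15 (k(v, l) = 1/(-15) = -1/15)
-12224*k(g, w) = -12224*(-1/15) = 12224/15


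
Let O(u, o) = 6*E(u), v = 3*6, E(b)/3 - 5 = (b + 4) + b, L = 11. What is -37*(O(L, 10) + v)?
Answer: -21312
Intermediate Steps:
E(b) = 27 + 6*b (E(b) = 15 + 3*((b + 4) + b) = 15 + 3*((4 + b) + b) = 15 + 3*(4 + 2*b) = 15 + (12 + 6*b) = 27 + 6*b)
v = 18
O(u, o) = 162 + 36*u (O(u, o) = 6*(27 + 6*u) = 162 + 36*u)
-37*(O(L, 10) + v) = -37*((162 + 36*11) + 18) = -37*((162 + 396) + 18) = -37*(558 + 18) = -37*576 = -21312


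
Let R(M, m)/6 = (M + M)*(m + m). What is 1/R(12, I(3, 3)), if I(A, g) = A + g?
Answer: 1/1728 ≈ 0.00057870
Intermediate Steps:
R(M, m) = 24*M*m (R(M, m) = 6*((M + M)*(m + m)) = 6*((2*M)*(2*m)) = 6*(4*M*m) = 24*M*m)
1/R(12, I(3, 3)) = 1/(24*12*(3 + 3)) = 1/(24*12*6) = 1/1728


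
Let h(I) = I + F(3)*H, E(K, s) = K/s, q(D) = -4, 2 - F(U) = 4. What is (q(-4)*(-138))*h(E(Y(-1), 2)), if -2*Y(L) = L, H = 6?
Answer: -6486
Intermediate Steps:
F(U) = -2 (F(U) = 2 - 1*4 = 2 - 4 = -2)
Y(L) = -L/2
h(I) = -12 + I (h(I) = I - 2*6 = I - 12 = -12 + I)
(q(-4)*(-138))*h(E(Y(-1), 2)) = (-4*(-138))*(-12 - 1/2*(-1)/2) = 552*(-12 + (1/2)*(1/2)) = 552*(-12 + 1/4) = 552*(-47/4) = -6486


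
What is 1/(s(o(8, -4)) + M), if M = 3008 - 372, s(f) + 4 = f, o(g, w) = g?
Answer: 1/2640 ≈ 0.00037879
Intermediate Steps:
s(f) = -4 + f
M = 2636
1/(s(o(8, -4)) + M) = 1/((-4 + 8) + 2636) = 1/(4 + 2636) = 1/2640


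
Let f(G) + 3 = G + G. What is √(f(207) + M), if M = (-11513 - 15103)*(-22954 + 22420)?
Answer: √14213355 ≈ 3770.1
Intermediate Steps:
f(G) = -3 + 2*G (f(G) = -3 + (G + G) = -3 + 2*G)
M = 14212944 (M = -26616*(-534) = 14212944)
√(f(207) + M) = √((-3 + 2*207) + 14212944) = √((-3 + 414) + 14212944) = √(411 + 14212944) = √14213355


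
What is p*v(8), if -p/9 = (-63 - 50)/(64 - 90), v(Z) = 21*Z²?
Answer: -683424/13 ≈ -52571.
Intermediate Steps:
p = -1017/26 (p = -9*(-63 - 50)/(64 - 90) = -(-1017)/(-26) = -(-1017)*(-1)/26 = -9*113/26 = -1017/26 ≈ -39.115)
p*v(8) = -21357*8²/26 = -21357*64/26 = -1017/26*1344 = -683424/13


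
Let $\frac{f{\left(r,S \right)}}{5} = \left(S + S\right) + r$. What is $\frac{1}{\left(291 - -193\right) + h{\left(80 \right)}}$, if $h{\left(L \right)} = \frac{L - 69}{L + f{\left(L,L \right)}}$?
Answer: $\frac{1280}{619531} \approx 0.0020661$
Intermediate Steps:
$f{\left(r,S \right)} = 5 r + 10 S$ ($f{\left(r,S \right)} = 5 \left(\left(S + S\right) + r\right) = 5 \left(2 S + r\right) = 5 \left(r + 2 S\right) = 5 r + 10 S$)
$h{\left(L \right)} = \frac{-69 + L}{16 L}$ ($h{\left(L \right)} = \frac{L - 69}{L + \left(5 L + 10 L\right)} = \frac{-69 + L}{L + 15 L} = \frac{-69 + L}{16 L}$)
$\frac{1}{\left(291 - -193\right) + h{\left(80 \right)}} = \frac{1}{\left(291 - -193\right) + \frac{-69 + 80}{16 \cdot 80}} = \frac{1}{\left(291 + 193\right) + \frac{1}{16} \cdot \frac{1}{80} \cdot 11} = \frac{1}{484 + \frac{11}{1280}} = \frac{1}{\frac{619531}{1280}} = \frac{1280}{619531}$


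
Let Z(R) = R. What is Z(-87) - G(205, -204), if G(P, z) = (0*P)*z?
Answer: -87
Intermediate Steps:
G(P, z) = 0 (G(P, z) = 0*z = 0)
Z(-87) - G(205, -204) = -87 - 1*0 = -87 + 0 = -87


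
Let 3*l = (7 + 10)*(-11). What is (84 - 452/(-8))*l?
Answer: -52547/6 ≈ -8757.8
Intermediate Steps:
l = -187/3 (l = ((7 + 10)*(-11))/3 = (17*(-11))/3 = (⅓)*(-187) = -187/3 ≈ -62.333)
(84 - 452/(-8))*l = (84 - 452/(-8))*(-187/3) = (84 - 452*(-⅛))*(-187/3) = (84 + 113/2)*(-187/3) = (281/2)*(-187/3) = -52547/6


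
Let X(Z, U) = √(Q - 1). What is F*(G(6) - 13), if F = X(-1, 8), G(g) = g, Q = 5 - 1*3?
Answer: -7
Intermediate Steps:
Q = 2 (Q = 5 - 3 = 2)
X(Z, U) = 1 (X(Z, U) = √(2 - 1) = √1 = 1)
F = 1
F*(G(6) - 13) = 1*(6 - 13) = 1*(-7) = -7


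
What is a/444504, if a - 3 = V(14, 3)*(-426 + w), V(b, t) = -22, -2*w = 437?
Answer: 7091/222252 ≈ 0.031905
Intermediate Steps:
w = -437/2 (w = -½*437 = -437/2 ≈ -218.50)
a = 14182 (a = 3 - 22*(-426 - 437/2) = 3 - 22*(-1289/2) = 3 + 14179 = 14182)
a/444504 = 14182/444504 = 14182*(1/444504) = 7091/222252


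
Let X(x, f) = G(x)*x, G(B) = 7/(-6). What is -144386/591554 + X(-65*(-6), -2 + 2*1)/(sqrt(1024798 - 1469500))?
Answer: -72193/295777 + 455*I*sqrt(444702)/444702 ≈ -0.24408 + 0.6823*I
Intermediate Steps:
G(B) = -7/6 (G(B) = 7*(-1/6) = -7/6)
X(x, f) = -7*x/6
-144386/591554 + X(-65*(-6), -2 + 2*1)/(sqrt(1024798 - 1469500)) = -144386/591554 + (-(-455)*(-6)/6)/(sqrt(1024798 - 1469500)) = -144386*1/591554 + (-7/6*390)/(sqrt(-444702)) = -72193/295777 - 455*(-I*sqrt(444702)/444702) = -72193/295777 - (-455)*I*sqrt(444702)/444702 = -72193/295777 + 455*I*sqrt(444702)/444702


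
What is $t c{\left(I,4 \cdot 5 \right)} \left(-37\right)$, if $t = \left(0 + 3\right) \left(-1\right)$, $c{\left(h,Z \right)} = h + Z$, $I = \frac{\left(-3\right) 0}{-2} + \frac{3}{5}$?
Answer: $\frac{11433}{5} \approx 2286.6$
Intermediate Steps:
$I = \frac{3}{5}$ ($I = 0 \left(- \frac{1}{2}\right) + 3 \cdot \frac{1}{5} = 0 + \frac{3}{5} = \frac{3}{5} \approx 0.6$)
$c{\left(h,Z \right)} = Z + h$
$t = -3$ ($t = 3 \left(-1\right) = -3$)
$t c{\left(I,4 \cdot 5 \right)} \left(-37\right) = - 3 \left(4 \cdot 5 + \frac{3}{5}\right) \left(-37\right) = - 3 \left(20 + \frac{3}{5}\right) \left(-37\right) = \left(-3\right) \frac{103}{5} \left(-37\right) = \left(- \frac{309}{5}\right) \left(-37\right) = \frac{11433}{5}$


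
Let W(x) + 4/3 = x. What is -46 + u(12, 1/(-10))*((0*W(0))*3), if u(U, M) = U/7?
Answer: -46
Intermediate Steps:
W(x) = -4/3 + x
u(U, M) = U/7 (u(U, M) = U*(1/7) = U/7)
-46 + u(12, 1/(-10))*((0*W(0))*3) = -46 + ((1/7)*12)*((0*(-4/3 + 0))*3) = -46 + 12*((0*(-4/3))*3)/7 = -46 + 12*(0*3)/7 = -46 + (12/7)*0 = -46 + 0 = -46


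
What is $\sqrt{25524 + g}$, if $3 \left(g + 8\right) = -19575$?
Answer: $\sqrt{18991} \approx 137.81$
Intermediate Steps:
$g = -6533$ ($g = -8 + \frac{1}{3} \left(-19575\right) = -8 - 6525 = -6533$)
$\sqrt{25524 + g} = \sqrt{25524 - 6533} = \sqrt{18991}$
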